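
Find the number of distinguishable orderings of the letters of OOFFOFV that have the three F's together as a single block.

20

Treat the 3 copies of F as a single block. The multiset to arrange is then {FFF, O, O, O, V}, 5 items in all.
That gives (5)!/(3!) = 20 arrangements.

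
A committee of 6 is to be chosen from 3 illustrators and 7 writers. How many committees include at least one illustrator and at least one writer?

203

Total 6-person selections from all 10: C(10,6) = 210.
Subtract selections that omit an entire group: no illustrators → C(7,6) = 7; no writers → C(3,6) = 0.
Both groups omitted at once is impossible, so 210 − 7 = 203.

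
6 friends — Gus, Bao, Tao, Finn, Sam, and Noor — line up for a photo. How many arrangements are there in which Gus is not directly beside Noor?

Of the 6! = 720 arrangements, those with Gus and Noor adjacent number 2 × 5! = 240 (treat the pair as a block with 2 internal orders).
Complementary counting: 720 − 240 = 480.

480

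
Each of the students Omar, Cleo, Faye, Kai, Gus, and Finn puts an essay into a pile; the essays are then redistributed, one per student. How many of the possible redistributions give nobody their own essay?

This is the derangement count D_6: permutations of 6 items with no fixed point.
By inclusion–exclusion this is Σ_{j=0}^{6} (−1)^j C(6,j)·(6−j)!.
Computing: 720 − 720 + 360 − 120 + 30 − 6 + 1 = 265.

265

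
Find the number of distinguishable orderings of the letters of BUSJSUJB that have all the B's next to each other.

Treat the 2 copies of B as a single block. The multiset to arrange is then {BB, J, J, S, S, U, U}, 7 items in all.
That gives (7)!/(2!·2!·2!) = 630 arrangements.

630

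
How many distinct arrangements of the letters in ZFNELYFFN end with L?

3360

With the last slot taken by L, it remains to arrange the other 8 letters (ZFNEYFFN).
Those 8 letters have F appearing 3 times and N appearing twice, giving (8)!/(3!·2!) = 3360.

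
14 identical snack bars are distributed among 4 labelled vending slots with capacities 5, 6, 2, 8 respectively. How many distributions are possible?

Ignoring the caps, the number of non-negative solutions to x_1+…+x_4 = 14 is C(17,3) = 680.
Subtract solutions that violate a single cap (substitute x_i' = x_i − (cap_i+1)): x_1 ≥ 6 gives C(11,3) = 165; x_2 ≥ 7 gives C(10,3) = 120; x_3 ≥ 3 gives C(14,3) = 364; x_4 ≥ 9 gives C(8,3) = 56. Together 705.
Add back pairs where two caps are both exceeded: 4 + 56 + 0 + 35 + 0 + 10 = 105.
By inclusion–exclusion the count is 680 − 705 + 105 = 80.

80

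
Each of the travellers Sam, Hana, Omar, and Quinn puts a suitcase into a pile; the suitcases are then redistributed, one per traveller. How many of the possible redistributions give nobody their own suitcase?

9

Let Aᵢ be the assignments in which traveller i gets their own suitcase. We want the size of the complement of A₁∪…∪A_4.
By inclusion–exclusion this is Σ_{j=0}^{4} (−1)^j C(4,j)·(4−j)!.
Computing: 24 − 24 + 12 − 4 + 1 = 9.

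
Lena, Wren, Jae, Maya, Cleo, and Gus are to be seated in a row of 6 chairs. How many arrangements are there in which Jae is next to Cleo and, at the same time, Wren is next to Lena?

96

Treat {Jae,Cleo} as one block (2 orders) and {Wren,Lena} as another (2 orders).
That leaves 4 units to arrange: 2 × 2 × 4! = 4 × 24 = 96.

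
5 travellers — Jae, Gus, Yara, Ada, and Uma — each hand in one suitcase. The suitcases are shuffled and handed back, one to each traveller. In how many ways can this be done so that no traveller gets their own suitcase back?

44

Let Aᵢ be the assignments in which traveller i gets their own suitcase. We want the size of the complement of A₁∪…∪A_5.
By inclusion–exclusion this is Σ_{j=0}^{5} (−1)^j C(5,j)·(5−j)!.
Computing: 120 − 120 + 60 − 20 + 5 − 1 = 44.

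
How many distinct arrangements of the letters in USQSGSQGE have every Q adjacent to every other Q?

Treat the 2 copies of Q as a single block. The multiset to arrange is then {QQ, E, G, G, S, S, S, U}, 8 items in all.
That gives (8)!/(3!·2!) = 3360 arrangements.

3360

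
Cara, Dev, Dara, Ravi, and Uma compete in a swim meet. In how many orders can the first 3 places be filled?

There are 5 choices for 1st place, 4 for 2nd, and 3 for 3rd.
That gives 5 × 4 × 3 = 60.

60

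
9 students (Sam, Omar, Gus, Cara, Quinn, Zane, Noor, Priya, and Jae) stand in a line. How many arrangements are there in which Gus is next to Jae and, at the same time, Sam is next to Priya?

Treat {Gus,Jae} as one block (2 orders) and {Sam,Priya} as another (2 orders).
That leaves 7 units to arrange: 2 × 2 × 7! = 4 × 5040 = 20160.

20160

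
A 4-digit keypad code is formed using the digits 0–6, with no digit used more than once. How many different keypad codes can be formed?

This is a permutation of 4 out of 7: P(7,4) = 7!/3!.
That product is 7 × 6 × 5 × 4 = 840.

840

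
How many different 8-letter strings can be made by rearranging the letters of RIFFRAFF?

840

Letter multiplicities in RIFFRAFF: A×1, F×4, I×1, R×2.
The number of distinct arrangements is 8!/(4!·2!) = 40320/48 = 840.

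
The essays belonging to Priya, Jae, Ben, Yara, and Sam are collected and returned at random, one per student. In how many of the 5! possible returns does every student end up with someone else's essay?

Let Aᵢ be the assignments in which student i gets their own essay. We want the size of the complement of A₁∪…∪A_5.
By inclusion–exclusion this is Σ_{j=0}^{5} (−1)^j C(5,j)·(5−j)!.
Computing: 120 − 120 + 60 − 20 + 5 − 1 = 44.

44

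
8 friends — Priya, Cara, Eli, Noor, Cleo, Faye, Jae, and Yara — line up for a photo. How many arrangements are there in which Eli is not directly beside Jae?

Of the 8! = 40320 arrangements, those with Eli and Jae adjacent number 2 × 7! = 10080 (treat the pair as a block with 2 internal orders).
So 40320 − 10080 = 30240 arrangements keep them apart.

30240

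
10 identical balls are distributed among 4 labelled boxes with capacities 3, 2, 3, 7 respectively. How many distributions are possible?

Without the upper bounds there are C(13,3) = 286 ways to split 10 among 4 boxes.
Subtract solutions that violate a single cap (substitute x_i' = x_i − (cap_i+1)): x_1 ≥ 4 gives C(9,3) = 84; x_2 ≥ 3 gives C(10,3) = 120; x_3 ≥ 4 gives C(9,3) = 84; x_4 ≥ 8 gives C(5,3) = 10. Together 298.
Add back pairs where two caps are both exceeded: 20 + 10 + 0 + 20 + 0 + 0 = 50.
By inclusion–exclusion the count is 286 − 298 + 50 = 38.

38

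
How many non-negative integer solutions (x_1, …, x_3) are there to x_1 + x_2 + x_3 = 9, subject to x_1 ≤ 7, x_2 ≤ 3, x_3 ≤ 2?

Ignoring the caps, the number of non-negative solutions to x_1+…+x_3 = 9 is C(11,2) = 55.
Subtract solutions that violate a single cap (substitute x_i' = x_i − (cap_i+1)): x_1 ≥ 8 gives C(3,2) = 3; x_2 ≥ 4 gives C(7,2) = 21; x_3 ≥ 3 gives C(8,2) = 28. Together 52.
Add back pairs where two caps are both exceeded: 0 + 0 + 6 = 6.
By inclusion–exclusion the count is 55 − 52 + 6 = 9.

9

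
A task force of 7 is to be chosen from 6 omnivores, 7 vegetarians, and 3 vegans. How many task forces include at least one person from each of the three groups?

9569

Total 7-person selections from all 16: C(16,7) = 11440.
Subtract selections that omit an entire group: no omnivores → C(10,7) = 120; no vegetarians → C(9,7) = 36; no vegans → C(13,7) = 1716.
Add back selections omitting two groups (i.e. drawn from a single group): C(6,7) + C(7,7) + C(3,7) = 1.
By inclusion–exclusion: 11440 − 1872 + 1 = 9569.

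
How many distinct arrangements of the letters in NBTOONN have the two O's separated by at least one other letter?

300

Total arrangements of NBTOONN: 7!/(3!·2!) = 420.
If the two O's are adjacent, glue them into one block, leaving 6 items to arrange: (6)!/(3!) = 120 ways.
Hence 420 − 120 = 300.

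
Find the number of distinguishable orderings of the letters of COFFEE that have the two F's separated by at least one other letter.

Total arrangements of COFFEE: 6!/(2!·2!) = 180.
If the two F's are adjacent, glue them into one block, leaving 5 items to arrange: (5)!/(2!) = 60 ways.
Subtracting, 180 − 60 = 120 arrangements keep the F's apart.

120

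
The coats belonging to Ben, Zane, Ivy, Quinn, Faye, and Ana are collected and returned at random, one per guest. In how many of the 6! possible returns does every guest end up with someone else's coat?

This is the derangement count D_6: permutations of 6 items with no fixed point.
By inclusion–exclusion this is Σ_{j=0}^{6} (−1)^j C(6,j)·(6−j)!.
Computing: 720 − 720 + 360 − 120 + 30 − 6 + 1 = 265.

265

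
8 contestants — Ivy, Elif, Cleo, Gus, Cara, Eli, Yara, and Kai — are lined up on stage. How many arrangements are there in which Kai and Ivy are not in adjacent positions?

30240

Of the 8! = 40320 arrangements, those with Kai and Ivy adjacent number 2 × 7! = 10080 (treat the pair as a block with 2 internal orders).
Complementary counting: 40320 − 10080 = 30240.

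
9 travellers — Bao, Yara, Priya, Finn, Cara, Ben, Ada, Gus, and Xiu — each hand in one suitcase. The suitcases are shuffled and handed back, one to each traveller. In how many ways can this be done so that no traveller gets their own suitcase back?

Let Aᵢ be the assignments in which traveller i gets their own suitcase. We want the size of the complement of A₁∪…∪A_9.
By inclusion–exclusion this is Σ_{j=0}^{9} (−1)^j C(9,j)·(9−j)!.
Computing: 362880 − 362880 + 181440 − 60480 + 15120 − 3024 + 504 − 72 + 9 − 1 = 133496.

133496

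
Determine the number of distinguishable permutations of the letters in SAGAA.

SAGAA has 5 letters with A appearing 3 times.
Dividing 5! = 120 by 3! = 6 for the repeated letters gives 20.

20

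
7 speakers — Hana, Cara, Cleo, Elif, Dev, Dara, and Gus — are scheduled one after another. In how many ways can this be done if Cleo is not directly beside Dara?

3600

There are 7! = 5040 arrangements in all. If Cleo and Dara are adjacent, merging them into one block gives 2·(6)! = 1440 arrangements.
Complementary counting: 5040 − 1440 = 3600.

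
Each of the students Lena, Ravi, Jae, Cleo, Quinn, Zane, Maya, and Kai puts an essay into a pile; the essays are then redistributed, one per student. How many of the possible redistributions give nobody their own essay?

Count assignments avoiding every fixed point. For any j of the 8 students fixed to their own essay, the other 8−j can be arranged in (8−j)! ways.
By inclusion–exclusion this is Σ_{j=0}^{8} (−1)^j C(8,j)·(8−j)!.
Computing: 40320 − 40320 + 20160 − 6720 + 1680 − 336 + 56 − 8 + 1 = 14833.

14833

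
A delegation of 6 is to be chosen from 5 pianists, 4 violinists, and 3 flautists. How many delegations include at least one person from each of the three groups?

With no constraint there are C(12,6) = 924 possible selections.
Subtract selections that omit an entire group: no pianists → C(7,6) = 7; no violinists → C(8,6) = 28; no flautists → C(9,6) = 84.
Add back selections omitting two groups (i.e. drawn from a single group): C(5,6) + C(4,6) + C(3,6) = 0.
By inclusion–exclusion: 924 − 119 + 0 = 805.

805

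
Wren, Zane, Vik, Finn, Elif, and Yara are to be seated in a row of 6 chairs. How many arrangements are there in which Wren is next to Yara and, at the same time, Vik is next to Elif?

Treat {Wren,Yara} as one block (2 orders) and {Vik,Elif} as another (2 orders).
That leaves 4 units to arrange: 2 × 2 × 4! = 4 × 24 = 96.

96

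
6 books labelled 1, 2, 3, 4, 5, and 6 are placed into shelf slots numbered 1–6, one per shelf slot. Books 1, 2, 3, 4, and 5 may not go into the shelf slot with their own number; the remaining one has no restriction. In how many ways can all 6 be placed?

Let Aᵢ (for 1 ≤ i ≤ 5) be the placements that put book i in its forbidden shelf slot. Any j of these fix j positions, leaving (6−j)! ways to fill the rest, and there are C(5,j) ways to pick which j.
By inclusion–exclusion, the number of valid placements is Σ_{j=0}^{5} (−1)^j C(5,j)·(6−j)!.
Computing: 720 − 600 + 240 − 60 + 10 − 1 = 309.

309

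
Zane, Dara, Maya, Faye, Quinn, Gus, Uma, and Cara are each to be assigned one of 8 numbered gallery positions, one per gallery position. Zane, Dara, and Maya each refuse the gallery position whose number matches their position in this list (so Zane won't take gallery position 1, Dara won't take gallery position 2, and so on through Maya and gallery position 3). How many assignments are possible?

Let Aᵢ (for i ∈ {1, 2, 3}) be the placements that put person i in their forbidden gallery position. Any j of these fix j positions, leaving (8−j)! ways to fill the rest, and there are C(3,j) ways to pick which j.
By inclusion–exclusion, the number of valid placements is Σ_{j=0}^{3} (−1)^j C(3,j)·(8−j)!.
Computing: 40320 − 15120 + 2160 − 120 = 27240.

27240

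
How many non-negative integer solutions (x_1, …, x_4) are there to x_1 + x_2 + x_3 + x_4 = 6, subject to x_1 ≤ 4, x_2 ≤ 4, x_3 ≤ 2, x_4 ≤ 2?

Without the upper bounds there are C(9,3) = 84 ways to split 6 among 4 variables.
Subtract solutions that violate a single cap (substitute x_i' = x_i − (cap_i+1)): x_1 ≥ 5 gives C(4,3) = 4; x_2 ≥ 5 gives C(4,3) = 4; x_3 ≥ 3 gives C(6,3) = 20; x_4 ≥ 3 gives C(6,3) = 20. Together 48.
Add back pairs where two caps are both exceeded: 0 + 0 + 0 + 0 + 0 + 1 = 1.
By inclusion–exclusion the count is 84 − 48 + 1 = 37.

37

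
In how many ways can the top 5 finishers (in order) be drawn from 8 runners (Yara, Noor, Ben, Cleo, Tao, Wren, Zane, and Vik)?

This is an ordered selection of 5 from 8: P(8,5).
That gives 8 × 7 × 6 × 5 × 4 = 6720.

6720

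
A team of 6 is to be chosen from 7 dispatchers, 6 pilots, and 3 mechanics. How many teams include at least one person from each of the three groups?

6006

Total 6-person selections from all 16: C(16,6) = 8008.
Selections missing a whole group: no dispatchers → C(9,6) = 84; no pilots → C(10,6) = 210; no mechanics → C(13,6) = 1716.
Add back selections omitting two groups (i.e. drawn from a single group): C(7,6) + C(6,6) + C(3,6) = 8.
By inclusion–exclusion: 8008 − 2010 + 8 = 6006.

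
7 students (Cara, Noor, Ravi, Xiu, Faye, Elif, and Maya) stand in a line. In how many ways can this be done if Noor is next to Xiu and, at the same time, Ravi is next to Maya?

480

Treat {Noor,Xiu} as one block (2 orders) and {Ravi,Maya} as another (2 orders).
That leaves 5 units to arrange: 2 × 2 × 5! = 4 × 120 = 480.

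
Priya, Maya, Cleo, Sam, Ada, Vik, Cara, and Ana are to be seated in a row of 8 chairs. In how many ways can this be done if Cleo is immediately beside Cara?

10080

Place the 6 others and the Cleo-Cara pair as 7 objects in a line; the pair has 2 internal arrangements.
That gives 2 × 7! = 2 × 5040 = 10080.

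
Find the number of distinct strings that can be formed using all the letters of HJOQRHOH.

3360

HJOQRHOH has 8 letters with H appearing 3 times and O appearing twice.
The number of distinct arrangements is 8!/(3!·2!) = 40320/12 = 3360.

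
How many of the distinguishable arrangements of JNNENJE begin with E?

60

With the first slot taken by E, it remains to arrange the other 6 letters (JNNNJE).
Those 6 letters have J appearing twice and N appearing 3 times, giving (6)!/(3!·2!) = 60.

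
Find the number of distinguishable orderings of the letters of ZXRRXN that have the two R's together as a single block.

Treat the 2 copies of R as a single block. The multiset to arrange is then {RR, N, X, X, Z}, 5 items in all.
That gives (5)!/(2!) = 60 arrangements.

60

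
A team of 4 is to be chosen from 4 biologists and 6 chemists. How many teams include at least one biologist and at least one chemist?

194

With no constraint there are C(10,4) = 210 possible selections.
Subtract selections that omit an entire group: no biologists → C(6,4) = 15; no chemists → C(4,4) = 1.
Both groups omitted at once is impossible, so 210 − 16 = 194.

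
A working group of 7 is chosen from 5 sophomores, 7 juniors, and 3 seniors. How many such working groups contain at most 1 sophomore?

Split by how many sophomores are chosen (0 through 1).
Sum: C(5,0)·C(10,7) + C(5,1)·C(10,6) = 120 + 1050 = 1170.

1170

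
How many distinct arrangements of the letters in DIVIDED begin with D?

With the first slot taken by D, it remains to arrange the other 6 letters (IVIDED).
Those 6 letters have D appearing twice and I appearing twice, giving (6)!/(2!·2!) = 180.

180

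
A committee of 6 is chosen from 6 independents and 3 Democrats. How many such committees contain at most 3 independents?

20

Split by how many independents are chosen (0 through 3).
Sum: C(6,0)·C(3,6) + C(6,1)·C(3,5) + C(6,2)·C(3,4) + C(6,3)·C(3,3) = 0 + 0 + 0 + 20 = 20.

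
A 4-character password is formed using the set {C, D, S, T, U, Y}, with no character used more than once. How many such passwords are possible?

With no repetition, fill the 4 characters in order: 6 choices, then 5, down to 3.
6 × 5 × 4 × 3 = 360.

360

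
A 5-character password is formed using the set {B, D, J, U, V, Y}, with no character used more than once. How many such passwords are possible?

720

Choose and order 5 of the 6 symbols: the first character has 6 options, the next 5, and so on down to 2.
That product is 6 × 5 × 4 × 3 × 2 = 720.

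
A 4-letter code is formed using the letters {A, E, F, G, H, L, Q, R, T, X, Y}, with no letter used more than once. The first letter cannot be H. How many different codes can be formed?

7200

The first letter has 11−1 = 10 choices (anything except H).
The remaining 3 letters are filled from the other 10 symbols without repetition: 10 × 9 × 8 = 720.
Total: 10 × 720 = 7200.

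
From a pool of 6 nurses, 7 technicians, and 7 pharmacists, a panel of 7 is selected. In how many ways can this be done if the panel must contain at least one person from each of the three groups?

70658

Unrestricted: C(20,7) = 77520 ways to pick any 7 of the 20.
Subtract selections that omit an entire group: no nurses → C(14,7) = 3432; no technicians → C(13,7) = 1716; no pharmacists → C(13,7) = 1716.
Add back selections omitting two groups (i.e. drawn from a single group): C(6,7) + C(7,7) + C(7,7) = 2.
By inclusion–exclusion: 77520 − 6864 + 2 = 70658.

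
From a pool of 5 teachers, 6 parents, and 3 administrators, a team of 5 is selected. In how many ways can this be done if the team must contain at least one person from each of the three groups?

1365

With no constraint there are C(14,5) = 2002 possible selections.
Selections missing a whole group: no teachers → C(9,5) = 126; no parents → C(8,5) = 56; no administrators → C(11,5) = 462.
Add back selections omitting two groups (i.e. drawn from a single group): C(5,5) + C(6,5) + C(3,5) = 7.
By inclusion–exclusion: 2002 − 644 + 7 = 1365.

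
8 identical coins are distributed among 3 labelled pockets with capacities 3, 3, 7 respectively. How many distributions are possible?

15

Ignoring the caps, the number of non-negative solutions to x_1+…+x_3 = 8 is C(10,2) = 45.
Subtract solutions that violate a single cap (substitute x_i' = x_i − (cap_i+1)): x_1 ≥ 4 gives C(6,2) = 15; x_2 ≥ 4 gives C(6,2) = 15; x_3 ≥ 8 gives C(2,2) = 1. Together 31.
Add back pairs where two caps are both exceeded: 1 + 0 + 0 = 1.
By inclusion–exclusion the count is 45 − 31 + 1 = 15.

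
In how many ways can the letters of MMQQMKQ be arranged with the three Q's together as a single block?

Treat the 3 copies of Q as a single block. The multiset to arrange is then {QQQ, K, M, M, M}, 5 items in all.
That gives (5)!/(3!) = 20 arrangements.

20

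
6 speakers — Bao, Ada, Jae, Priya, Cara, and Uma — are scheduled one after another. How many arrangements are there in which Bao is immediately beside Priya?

240

Place the 4 others and the Bao-Priya pair as 5 objects in a line; the pair has 2 internal arrangements.
So the count is 2·(5)! = 240.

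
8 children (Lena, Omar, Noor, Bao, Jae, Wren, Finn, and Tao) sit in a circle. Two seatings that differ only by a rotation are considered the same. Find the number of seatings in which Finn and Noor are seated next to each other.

Treat {Finn, Noor} as one unit (2 internal orders) and seat the resulting 7 units around the table: (6)! circular arrangements.
So 2 × (6)! = 2 × 720 = 1440.

1440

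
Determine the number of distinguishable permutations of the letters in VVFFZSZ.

630

The 7 letters of VVFFZSZ have repeats: F appearing twice, V appearing twice, and Z appearing twice.
The number of distinct arrangements is 7!/(2!·2!·2!) = 5040/8 = 630.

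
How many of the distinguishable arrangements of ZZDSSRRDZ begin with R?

Fix R in the first position and arrange the remaining 8 letters.
Those 8 letters have D appearing twice, S appearing twice, and Z appearing 3 times, giving (8)!/(3!·2!·2!) = 1680.

1680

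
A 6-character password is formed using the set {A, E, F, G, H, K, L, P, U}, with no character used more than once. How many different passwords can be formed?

This is a permutation of 6 out of 9: P(9,6) = 9!/3!.
That product is 9 × 8 × 7 × 6 × 5 × 4 = 60480.

60480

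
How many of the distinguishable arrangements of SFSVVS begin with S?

30

Fix S in the first position and arrange the remaining 5 letters.
Those 5 letters have S appearing twice and V appearing twice, giving (5)!/(2!·2!) = 30.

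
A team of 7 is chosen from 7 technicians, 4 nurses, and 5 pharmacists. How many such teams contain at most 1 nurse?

4488

Split by how many nurses are chosen (0 through 1).
Sum: C(4,0)·C(12,7) + C(4,1)·C(12,6) = 792 + 3696 = 4488.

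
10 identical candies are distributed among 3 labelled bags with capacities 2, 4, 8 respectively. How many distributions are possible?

12

Ignoring the caps, the number of non-negative solutions to x_1+…+x_3 = 10 is C(12,2) = 66.
Subtract solutions that violate a single cap (substitute x_i' = x_i − (cap_i+1)): x_1 ≥ 3 gives C(9,2) = 36; x_2 ≥ 5 gives C(7,2) = 21; x_3 ≥ 9 gives C(3,2) = 3. Together 60.
Add back pairs where two caps are both exceeded: 6 + 0 + 0 = 6.
By inclusion–exclusion the count is 66 − 60 + 6 = 12.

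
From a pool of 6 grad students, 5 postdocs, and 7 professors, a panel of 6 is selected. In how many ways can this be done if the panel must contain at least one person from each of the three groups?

Total 6-person selections from all 18: C(18,6) = 18564.
Subtract selections that omit an entire group: no grad students → C(12,6) = 924; no postdocs → C(13,6) = 1716; no professors → C(11,6) = 462.
Add back selections omitting two groups (i.e. drawn from a single group): C(6,6) + C(5,6) + C(7,6) = 8.
By inclusion–exclusion: 18564 − 3102 + 8 = 15470.

15470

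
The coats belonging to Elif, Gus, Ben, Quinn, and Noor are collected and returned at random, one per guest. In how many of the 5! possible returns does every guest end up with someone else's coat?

Count assignments avoiding every fixed point. For any j of the 5 guests fixed to their own coat, the other 5−j can be arranged in (5−j)! ways.
By inclusion–exclusion this is Σ_{j=0}^{5} (−1)^j C(5,j)·(5−j)!.
Computing: 120 − 120 + 60 − 20 + 5 − 1 = 44.

44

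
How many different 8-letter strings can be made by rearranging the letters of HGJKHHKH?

The 8 letters of HGJKHHKH have repeats: H appearing 4 times and K appearing twice.
The number of distinct arrangements is 8!/(4!·2!) = 40320/48 = 840.

840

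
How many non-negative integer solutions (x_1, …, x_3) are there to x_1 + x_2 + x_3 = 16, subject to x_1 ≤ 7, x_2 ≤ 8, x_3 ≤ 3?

6

By stars and bars, unrestricted non-negative solutions to x_1+…+x_3 = 16 number C(16+2,2) = 153.
Subtract solutions that violate a single cap (substitute x_i' = x_i − (cap_i+1)): x_1 ≥ 8 gives C(10,2) = 45; x_2 ≥ 9 gives C(9,2) = 36; x_3 ≥ 4 gives C(14,2) = 91. Together 172.
Add back pairs where two caps are both exceeded: 0 + 15 + 10 = 25.
By inclusion–exclusion the count is 153 − 172 + 25 = 6.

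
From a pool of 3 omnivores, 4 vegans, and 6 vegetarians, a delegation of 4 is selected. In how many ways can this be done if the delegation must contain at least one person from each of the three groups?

Unrestricted: C(13,4) = 715 ways to pick any 4 of the 13.
Selections missing a whole group: no omnivores → C(10,4) = 210; no vegans → C(9,4) = 126; no vegetarians → C(7,4) = 35.
Add back selections omitting two groups (i.e. drawn from a single group): C(3,4) + C(4,4) + C(6,4) = 16.
By inclusion–exclusion: 715 − 371 + 16 = 360.

360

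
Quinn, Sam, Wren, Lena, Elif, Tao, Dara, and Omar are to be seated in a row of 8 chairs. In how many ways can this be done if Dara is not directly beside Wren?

Of the 8! = 40320 arrangements, those with Dara and Wren adjacent number 2 × 7! = 10080 (treat the pair as a block with 2 internal orders).
Complementary counting: 40320 − 10080 = 30240.

30240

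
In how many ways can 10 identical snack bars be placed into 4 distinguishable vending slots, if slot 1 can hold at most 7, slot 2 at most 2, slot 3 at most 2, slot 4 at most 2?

By stars and bars, unrestricted non-negative solutions to x_1+…+x_4 = 10 number C(10+3,3) = 286.
Subtract solutions that violate a single cap (substitute x_i' = x_i − (cap_i+1)): x_1 ≥ 8 gives C(5,3) = 10; x_2 ≥ 3 gives C(10,3) = 120; x_3 ≥ 3 gives C(10,3) = 120; x_4 ≥ 3 gives C(10,3) = 120. Together 370.
Add back pairs where two caps are both exceeded: 0 + 0 + 0 + 35 + 35 + 35 = 105.
Subtract triples: 0 + 0 + 0 + 4 = 4.
By inclusion–exclusion the count is 286 − 370 + 105 − 4 = 17.

17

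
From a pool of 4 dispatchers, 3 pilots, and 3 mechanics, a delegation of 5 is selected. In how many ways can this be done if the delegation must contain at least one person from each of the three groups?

204

Total 5-person selections from all 10: C(10,5) = 252.
Subtract selections that omit an entire group: no dispatchers → C(6,5) = 6; no pilots → C(7,5) = 21; no mechanics → C(7,5) = 21.
Add back selections omitting two groups (i.e. drawn from a single group): C(4,5) + C(3,5) + C(3,5) = 0.
By inclusion–exclusion: 252 − 48 + 0 = 204.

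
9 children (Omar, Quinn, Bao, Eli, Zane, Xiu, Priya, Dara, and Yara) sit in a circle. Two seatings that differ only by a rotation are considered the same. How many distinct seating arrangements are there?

40320

Seat Omar anywhere (absorbing the rotational symmetry), then permute the other 8: (8)! = 40320.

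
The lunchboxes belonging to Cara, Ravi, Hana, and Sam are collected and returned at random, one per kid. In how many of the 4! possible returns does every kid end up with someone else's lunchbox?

9

Let Aᵢ be the assignments in which kid i gets their own lunchbox. We want the size of the complement of A₁∪…∪A_4.
By inclusion–exclusion this is Σ_{j=0}^{4} (−1)^j C(4,j)·(4−j)!.
Computing: 24 − 24 + 12 − 4 + 1 = 9.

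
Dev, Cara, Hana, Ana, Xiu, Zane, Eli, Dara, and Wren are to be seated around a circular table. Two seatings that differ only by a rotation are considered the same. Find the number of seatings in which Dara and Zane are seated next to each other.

Glue Dara and Zane into a block (2 internal orders). Seating 8 units around a circle gives (7)! arrangements.
So 2 × (7)! = 2 × 5040 = 10080.

10080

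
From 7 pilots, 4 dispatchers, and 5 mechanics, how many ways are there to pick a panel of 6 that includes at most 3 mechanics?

7722

Split by how many mechanics are chosen (0 through 3).
Sum: C(5,0)·C(11,6) + C(5,1)·C(11,5) + C(5,2)·C(11,4) + C(5,3)·C(11,3) = 462 + 2310 + 3300 + 1650 = 7722.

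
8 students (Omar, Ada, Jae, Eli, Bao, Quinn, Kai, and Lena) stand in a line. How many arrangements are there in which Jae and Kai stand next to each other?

Glue Jae and Kai into one block (2 internal orders), leaving 7 units to arrange in a row.
That gives 2 × 7! = 2 × 5040 = 10080.

10080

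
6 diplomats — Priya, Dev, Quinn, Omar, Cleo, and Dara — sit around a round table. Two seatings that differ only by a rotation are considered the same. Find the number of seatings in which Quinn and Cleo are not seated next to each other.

All circular seatings of 6 people number (5)! = 120.
Seatings with Quinn beside Cleo: treat them as a block with 2 internal orders, giving 2 × (4)! = 48.
Subtracting, 120 − 48 = 72.

72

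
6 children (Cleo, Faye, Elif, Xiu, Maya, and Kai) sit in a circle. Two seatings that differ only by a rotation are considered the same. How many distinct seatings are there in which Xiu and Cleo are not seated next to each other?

All circular seatings of 6 people number (5)! = 120.
Those with Xiu next to Cleo: fuse the pair into one unit and seat 5 units around a circle — 2·(4)! = 48.
Subtracting, 120 − 48 = 72.

72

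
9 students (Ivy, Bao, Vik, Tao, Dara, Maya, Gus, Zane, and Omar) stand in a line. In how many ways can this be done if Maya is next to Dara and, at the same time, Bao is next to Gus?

Treat {Maya,Dara} as one block (2 orders) and {Bao,Gus} as another (2 orders).
That leaves 7 units to arrange: 2 × 2 × 7! = 4 × 5040 = 20160.

20160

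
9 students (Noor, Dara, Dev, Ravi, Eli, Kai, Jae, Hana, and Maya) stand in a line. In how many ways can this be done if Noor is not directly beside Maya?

There are 9! = 362880 arrangements in all. If Noor and Maya are adjacent, merging them into one block gives 2·(8)! = 80640 arrangements.
So 362880 − 80640 = 282240 arrangements keep them apart.

282240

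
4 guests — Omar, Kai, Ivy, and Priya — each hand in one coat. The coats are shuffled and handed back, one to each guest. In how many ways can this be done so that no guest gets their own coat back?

9

This is the derangement count D_4: permutations of 4 items with no fixed point.
By inclusion–exclusion this is Σ_{j=0}^{4} (−1)^j C(4,j)·(4−j)!.
Computing: 24 − 24 + 12 − 4 + 1 = 9.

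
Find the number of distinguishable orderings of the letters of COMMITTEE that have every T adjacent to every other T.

10080

Treat the 2 copies of T as a single block. The multiset to arrange is then {TT, C, E, E, I, M, M, O}, 8 items in all.
That gives (8)!/(2!·2!) = 10080 arrangements.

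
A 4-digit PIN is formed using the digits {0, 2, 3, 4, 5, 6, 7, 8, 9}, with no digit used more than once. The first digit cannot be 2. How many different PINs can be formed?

The first digit has 9−1 = 8 choices (anything except 2).
The remaining 3 digits are filled from the other 8 symbols without repetition: 8 × 7 × 6 = 336.
Total: 8 × 336 = 2688.

2688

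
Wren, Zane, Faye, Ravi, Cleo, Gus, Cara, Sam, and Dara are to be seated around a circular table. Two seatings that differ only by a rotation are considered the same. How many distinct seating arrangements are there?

40320

Around a circle, 9 distinct people have 9!/9 = (8)! = 40320 rotationally distinct seatings.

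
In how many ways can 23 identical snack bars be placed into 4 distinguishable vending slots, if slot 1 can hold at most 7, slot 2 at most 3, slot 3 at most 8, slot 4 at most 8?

20

By stars and bars, unrestricted non-negative solutions to x_1+…+x_4 = 23 number C(23+3,3) = 2600.
Subtract solutions that violate a single cap (substitute x_i' = x_i − (cap_i+1)): x_1 ≥ 8 gives C(18,3) = 816; x_2 ≥ 4 gives C(22,3) = 1540; x_3 ≥ 9 gives C(17,3) = 680; x_4 ≥ 9 gives C(17,3) = 680. Together 3716.
Add back pairs where two caps are both exceeded: 364 + 84 + 84 + 286 + 286 + 56 = 1160.
Subtract triples: 10 + 10 + 0 + 4 = 24.
By inclusion–exclusion the count is 2600 − 3716 + 1160 − 24 = 20.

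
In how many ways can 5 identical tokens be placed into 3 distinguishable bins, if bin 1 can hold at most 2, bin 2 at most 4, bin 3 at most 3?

By stars and bars, unrestricted non-negative solutions to x_1+…+x_3 = 5 number C(5+2,2) = 21.
Subtract solutions that violate a single cap (substitute x_i' = x_i − (cap_i+1)): x_1 ≥ 3 gives C(4,2) = 6; x_2 ≥ 5 gives C(2,2) = 1; x_3 ≥ 4 gives C(3,2) = 3. Together 10.
No two caps can be exceeded simultaneously, so the pair terms are all 0.
By inclusion–exclusion the count is 21 − 10 + 0 = 11.

11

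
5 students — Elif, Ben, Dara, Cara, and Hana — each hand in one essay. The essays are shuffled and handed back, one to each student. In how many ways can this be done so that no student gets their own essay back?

Let Aᵢ be the assignments in which student i gets their own essay. We want the size of the complement of A₁∪…∪A_5.
By inclusion–exclusion this is Σ_{j=0}^{5} (−1)^j C(5,j)·(5−j)!.
Computing: 120 − 120 + 60 − 20 + 5 − 1 = 44.

44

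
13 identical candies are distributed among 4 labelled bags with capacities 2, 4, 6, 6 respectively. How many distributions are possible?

45

By stars and bars, unrestricted non-negative solutions to x_1+…+x_4 = 13 number C(13+3,3) = 560.
Subtract solutions that violate a single cap (substitute x_i' = x_i − (cap_i+1)): x_1 ≥ 3 gives C(13,3) = 286; x_2 ≥ 5 gives C(11,3) = 165; x_3 ≥ 7 gives C(9,3) = 84; x_4 ≥ 7 gives C(9,3) = 84. Together 619.
Add back pairs where two caps are both exceeded: 56 + 20 + 20 + 4 + 4 + 0 = 104.
By inclusion–exclusion the count is 560 − 619 + 104 = 45.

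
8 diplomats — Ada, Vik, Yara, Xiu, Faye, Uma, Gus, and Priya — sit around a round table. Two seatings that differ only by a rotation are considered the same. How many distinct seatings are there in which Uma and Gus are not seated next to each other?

Without the restriction there are (7)! = 5040 seatings.
Those with Uma next to Gus: fuse the pair into one unit and seat 7 units around a circle — 2·(6)! = 1440.
Subtracting, 5040 − 1440 = 3600.

3600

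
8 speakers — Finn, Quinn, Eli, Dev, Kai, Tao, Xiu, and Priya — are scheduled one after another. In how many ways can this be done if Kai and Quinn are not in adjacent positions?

Of the 8! = 40320 arrangements, those with Kai and Quinn adjacent number 2 × 7! = 10080 (treat the pair as a block with 2 internal orders).
So 40320 − 10080 = 30240 arrangements keep them apart.

30240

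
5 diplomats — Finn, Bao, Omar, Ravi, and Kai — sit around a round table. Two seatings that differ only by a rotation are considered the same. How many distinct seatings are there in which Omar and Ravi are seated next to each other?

Glue Omar and Ravi into a block (2 internal orders). Seating 4 units around a circle gives (3)! arrangements.
So 2 × (3)! = 2 × 6 = 12.

12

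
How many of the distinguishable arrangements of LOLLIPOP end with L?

With the last slot taken by L, it remains to arrange the other 7 letters (OLLIPOP).
Those 7 letters have L appearing twice, O appearing twice, and P appearing twice, giving (7)!/(2!·2!·2!) = 630.

630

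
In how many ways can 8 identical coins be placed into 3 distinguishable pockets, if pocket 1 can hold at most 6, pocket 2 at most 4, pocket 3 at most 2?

12

Ignoring the caps, the number of non-negative solutions to x_1+…+x_3 = 8 is C(10,2) = 45.
Subtract solutions that violate a single cap (substitute x_i' = x_i − (cap_i+1)): x_1 ≥ 7 gives C(3,2) = 3; x_2 ≥ 5 gives C(5,2) = 10; x_3 ≥ 3 gives C(7,2) = 21. Together 34.
Add back pairs where two caps are both exceeded: 0 + 0 + 1 = 1.
By inclusion–exclusion the count is 45 − 34 + 1 = 12.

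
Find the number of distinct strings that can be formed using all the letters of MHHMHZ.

MHHMHZ has 6 letters with H appearing 3 times and M appearing twice.
Dividing 6! = 720 by 3!·2! = 12 for the repeated letters gives 60.

60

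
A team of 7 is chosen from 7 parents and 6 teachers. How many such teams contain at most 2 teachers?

358

Split by how many teachers are chosen (0 through 2).
Sum: C(6,0)·C(7,7) + C(6,1)·C(7,6) + C(6,2)·C(7,5) = 1 + 42 + 315 = 358.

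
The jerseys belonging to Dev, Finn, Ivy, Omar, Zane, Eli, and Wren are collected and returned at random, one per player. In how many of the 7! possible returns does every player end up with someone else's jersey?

1854

Count assignments avoiding every fixed point. For any j of the 7 players fixed to their old jersey, the other 7−j can be arranged in (7−j)! ways.
By inclusion–exclusion this is Σ_{j=0}^{7} (−1)^j C(7,j)·(7−j)!.
Computing: 5040 − 5040 + 2520 − 840 + 210 − 42 + 7 − 1 = 1854.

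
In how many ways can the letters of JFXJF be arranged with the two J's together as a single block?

12

Treat the 2 copies of J as a single block. The multiset to arrange is then {JJ, F, F, X}, 4 items in all.
That gives (4)!/(2!) = 12 arrangements.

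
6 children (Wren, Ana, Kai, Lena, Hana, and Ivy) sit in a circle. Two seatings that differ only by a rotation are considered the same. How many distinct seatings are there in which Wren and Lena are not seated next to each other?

All circular seatings of 6 people number (5)! = 120.
Those with Wren next to Lena: fuse the pair into one unit and seat 5 units around a circle — 2·(4)! = 48.
Subtracting, 120 − 48 = 72.

72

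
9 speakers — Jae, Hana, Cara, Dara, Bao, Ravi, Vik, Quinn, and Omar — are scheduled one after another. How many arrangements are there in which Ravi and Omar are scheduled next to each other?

80640

Treat {Ravi, Omar} as a single unit. There are 8 units to order, and the pair itself can be ordered 2 ways.
So the count is 2·(8)! = 80640.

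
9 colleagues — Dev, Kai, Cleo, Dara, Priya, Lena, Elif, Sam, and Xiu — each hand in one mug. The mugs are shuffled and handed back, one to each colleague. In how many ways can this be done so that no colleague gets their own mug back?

This is the derangement count D_9: permutations of 9 items with no fixed point.
By inclusion–exclusion this is Σ_{j=0}^{9} (−1)^j C(9,j)·(9−j)!.
Computing: 362880 − 362880 + 181440 − 60480 + 15120 − 3024 + 504 − 72 + 9 − 1 = 133496.

133496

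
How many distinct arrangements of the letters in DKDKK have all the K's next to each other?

3

Treat the 3 copies of K as a single block. The multiset to arrange is then {KKK, D, D}, 3 items in all.
That gives (3)!/(2!) = 3 arrangements.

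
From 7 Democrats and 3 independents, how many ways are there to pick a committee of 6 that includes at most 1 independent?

70

Split by how many independents are chosen (0 through 1).
Sum: C(3,0)·C(7,6) + C(3,1)·C(7,5) = 7 + 63 = 70.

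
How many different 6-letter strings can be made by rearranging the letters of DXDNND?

60

DXDNND has 6 letters with D appearing 3 times and N appearing twice.
So there are 6! / (3!·2!) = 60 distinguishable arrangements.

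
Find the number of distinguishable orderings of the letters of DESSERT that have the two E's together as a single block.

360

Treat the 2 copies of E as a single block. The multiset to arrange is then {EE, D, R, S, S, T}, 6 items in all.
That gives (6)!/(2!) = 360 arrangements.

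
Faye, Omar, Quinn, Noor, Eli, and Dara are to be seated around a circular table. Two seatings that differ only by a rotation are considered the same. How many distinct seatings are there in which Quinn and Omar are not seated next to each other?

72

Without the restriction there are (5)! = 120 seatings.
Those with Quinn next to Omar: fuse the pair into one unit and seat 5 units around a circle — 2·(4)! = 48.
Subtracting, 120 − 48 = 72.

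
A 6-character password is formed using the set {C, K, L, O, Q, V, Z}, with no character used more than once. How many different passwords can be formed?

5040

Choose and order 6 of the 7 symbols: the first character has 7 options, the next 6, and so on down to 2.
7 × 6 × 5 × 4 × 3 × 2 = 5040.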